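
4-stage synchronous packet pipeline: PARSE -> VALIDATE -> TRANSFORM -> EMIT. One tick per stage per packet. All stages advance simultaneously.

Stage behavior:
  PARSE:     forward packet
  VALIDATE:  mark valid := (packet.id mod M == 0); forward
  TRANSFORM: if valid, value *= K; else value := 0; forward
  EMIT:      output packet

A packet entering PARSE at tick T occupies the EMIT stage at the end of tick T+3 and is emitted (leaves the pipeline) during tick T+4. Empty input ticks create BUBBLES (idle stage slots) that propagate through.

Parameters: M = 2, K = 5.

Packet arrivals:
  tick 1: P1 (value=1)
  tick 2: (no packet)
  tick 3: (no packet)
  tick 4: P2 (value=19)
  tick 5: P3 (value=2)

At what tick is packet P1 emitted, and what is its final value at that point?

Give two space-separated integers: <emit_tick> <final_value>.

Tick 1: [PARSE:P1(v=1,ok=F), VALIDATE:-, TRANSFORM:-, EMIT:-] out:-; in:P1
Tick 2: [PARSE:-, VALIDATE:P1(v=1,ok=F), TRANSFORM:-, EMIT:-] out:-; in:-
Tick 3: [PARSE:-, VALIDATE:-, TRANSFORM:P1(v=0,ok=F), EMIT:-] out:-; in:-
Tick 4: [PARSE:P2(v=19,ok=F), VALIDATE:-, TRANSFORM:-, EMIT:P1(v=0,ok=F)] out:-; in:P2
Tick 5: [PARSE:P3(v=2,ok=F), VALIDATE:P2(v=19,ok=T), TRANSFORM:-, EMIT:-] out:P1(v=0); in:P3
Tick 6: [PARSE:-, VALIDATE:P3(v=2,ok=F), TRANSFORM:P2(v=95,ok=T), EMIT:-] out:-; in:-
Tick 7: [PARSE:-, VALIDATE:-, TRANSFORM:P3(v=0,ok=F), EMIT:P2(v=95,ok=T)] out:-; in:-
Tick 8: [PARSE:-, VALIDATE:-, TRANSFORM:-, EMIT:P3(v=0,ok=F)] out:P2(v=95); in:-
Tick 9: [PARSE:-, VALIDATE:-, TRANSFORM:-, EMIT:-] out:P3(v=0); in:-
P1: arrives tick 1, valid=False (id=1, id%2=1), emit tick 5, final value 0

Answer: 5 0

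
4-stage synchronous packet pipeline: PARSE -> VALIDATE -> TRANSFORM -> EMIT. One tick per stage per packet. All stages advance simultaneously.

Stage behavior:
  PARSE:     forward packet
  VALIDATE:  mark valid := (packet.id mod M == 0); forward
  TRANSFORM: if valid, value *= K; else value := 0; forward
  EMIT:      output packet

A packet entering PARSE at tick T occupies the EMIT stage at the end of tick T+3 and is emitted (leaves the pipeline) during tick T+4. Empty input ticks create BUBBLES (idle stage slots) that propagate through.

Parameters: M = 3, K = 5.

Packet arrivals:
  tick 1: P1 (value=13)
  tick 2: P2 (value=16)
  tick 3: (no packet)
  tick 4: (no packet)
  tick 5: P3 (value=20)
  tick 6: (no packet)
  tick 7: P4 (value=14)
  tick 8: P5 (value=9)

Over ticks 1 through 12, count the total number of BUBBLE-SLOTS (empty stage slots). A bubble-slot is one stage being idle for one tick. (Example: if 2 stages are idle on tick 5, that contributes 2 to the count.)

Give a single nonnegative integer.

Tick 1: [PARSE:P1(v=13,ok=F), VALIDATE:-, TRANSFORM:-, EMIT:-] out:-; bubbles=3
Tick 2: [PARSE:P2(v=16,ok=F), VALIDATE:P1(v=13,ok=F), TRANSFORM:-, EMIT:-] out:-; bubbles=2
Tick 3: [PARSE:-, VALIDATE:P2(v=16,ok=F), TRANSFORM:P1(v=0,ok=F), EMIT:-] out:-; bubbles=2
Tick 4: [PARSE:-, VALIDATE:-, TRANSFORM:P2(v=0,ok=F), EMIT:P1(v=0,ok=F)] out:-; bubbles=2
Tick 5: [PARSE:P3(v=20,ok=F), VALIDATE:-, TRANSFORM:-, EMIT:P2(v=0,ok=F)] out:P1(v=0); bubbles=2
Tick 6: [PARSE:-, VALIDATE:P3(v=20,ok=T), TRANSFORM:-, EMIT:-] out:P2(v=0); bubbles=3
Tick 7: [PARSE:P4(v=14,ok=F), VALIDATE:-, TRANSFORM:P3(v=100,ok=T), EMIT:-] out:-; bubbles=2
Tick 8: [PARSE:P5(v=9,ok=F), VALIDATE:P4(v=14,ok=F), TRANSFORM:-, EMIT:P3(v=100,ok=T)] out:-; bubbles=1
Tick 9: [PARSE:-, VALIDATE:P5(v=9,ok=F), TRANSFORM:P4(v=0,ok=F), EMIT:-] out:P3(v=100); bubbles=2
Tick 10: [PARSE:-, VALIDATE:-, TRANSFORM:P5(v=0,ok=F), EMIT:P4(v=0,ok=F)] out:-; bubbles=2
Tick 11: [PARSE:-, VALIDATE:-, TRANSFORM:-, EMIT:P5(v=0,ok=F)] out:P4(v=0); bubbles=3
Tick 12: [PARSE:-, VALIDATE:-, TRANSFORM:-, EMIT:-] out:P5(v=0); bubbles=4
Total bubble-slots: 28

Answer: 28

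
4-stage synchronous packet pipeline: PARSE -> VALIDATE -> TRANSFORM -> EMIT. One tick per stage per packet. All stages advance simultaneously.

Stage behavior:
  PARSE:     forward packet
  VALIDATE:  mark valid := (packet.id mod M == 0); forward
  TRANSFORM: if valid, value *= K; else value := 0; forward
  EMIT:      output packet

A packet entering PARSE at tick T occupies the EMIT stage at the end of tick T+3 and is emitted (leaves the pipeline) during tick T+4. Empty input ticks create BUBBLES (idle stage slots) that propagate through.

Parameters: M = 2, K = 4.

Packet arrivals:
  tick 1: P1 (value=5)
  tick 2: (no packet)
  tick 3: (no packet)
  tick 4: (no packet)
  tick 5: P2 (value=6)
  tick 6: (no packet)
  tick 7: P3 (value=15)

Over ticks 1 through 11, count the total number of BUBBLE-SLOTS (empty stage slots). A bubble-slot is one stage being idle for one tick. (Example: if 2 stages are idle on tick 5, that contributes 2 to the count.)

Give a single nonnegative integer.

Answer: 32

Derivation:
Tick 1: [PARSE:P1(v=5,ok=F), VALIDATE:-, TRANSFORM:-, EMIT:-] out:-; bubbles=3
Tick 2: [PARSE:-, VALIDATE:P1(v=5,ok=F), TRANSFORM:-, EMIT:-] out:-; bubbles=3
Tick 3: [PARSE:-, VALIDATE:-, TRANSFORM:P1(v=0,ok=F), EMIT:-] out:-; bubbles=3
Tick 4: [PARSE:-, VALIDATE:-, TRANSFORM:-, EMIT:P1(v=0,ok=F)] out:-; bubbles=3
Tick 5: [PARSE:P2(v=6,ok=F), VALIDATE:-, TRANSFORM:-, EMIT:-] out:P1(v=0); bubbles=3
Tick 6: [PARSE:-, VALIDATE:P2(v=6,ok=T), TRANSFORM:-, EMIT:-] out:-; bubbles=3
Tick 7: [PARSE:P3(v=15,ok=F), VALIDATE:-, TRANSFORM:P2(v=24,ok=T), EMIT:-] out:-; bubbles=2
Tick 8: [PARSE:-, VALIDATE:P3(v=15,ok=F), TRANSFORM:-, EMIT:P2(v=24,ok=T)] out:-; bubbles=2
Tick 9: [PARSE:-, VALIDATE:-, TRANSFORM:P3(v=0,ok=F), EMIT:-] out:P2(v=24); bubbles=3
Tick 10: [PARSE:-, VALIDATE:-, TRANSFORM:-, EMIT:P3(v=0,ok=F)] out:-; bubbles=3
Tick 11: [PARSE:-, VALIDATE:-, TRANSFORM:-, EMIT:-] out:P3(v=0); bubbles=4
Total bubble-slots: 32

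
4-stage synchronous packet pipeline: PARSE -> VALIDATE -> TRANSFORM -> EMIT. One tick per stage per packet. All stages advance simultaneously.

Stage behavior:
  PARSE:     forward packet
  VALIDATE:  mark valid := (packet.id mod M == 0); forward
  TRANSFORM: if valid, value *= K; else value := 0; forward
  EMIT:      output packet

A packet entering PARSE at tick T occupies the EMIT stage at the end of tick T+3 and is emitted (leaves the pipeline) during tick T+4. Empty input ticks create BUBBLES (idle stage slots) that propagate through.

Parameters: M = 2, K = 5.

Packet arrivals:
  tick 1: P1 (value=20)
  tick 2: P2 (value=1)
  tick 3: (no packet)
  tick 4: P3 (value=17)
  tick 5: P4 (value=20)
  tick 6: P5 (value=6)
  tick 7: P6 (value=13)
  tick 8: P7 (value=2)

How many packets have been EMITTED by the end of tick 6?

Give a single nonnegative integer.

Tick 1: [PARSE:P1(v=20,ok=F), VALIDATE:-, TRANSFORM:-, EMIT:-] out:-; in:P1
Tick 2: [PARSE:P2(v=1,ok=F), VALIDATE:P1(v=20,ok=F), TRANSFORM:-, EMIT:-] out:-; in:P2
Tick 3: [PARSE:-, VALIDATE:P2(v=1,ok=T), TRANSFORM:P1(v=0,ok=F), EMIT:-] out:-; in:-
Tick 4: [PARSE:P3(v=17,ok=F), VALIDATE:-, TRANSFORM:P2(v=5,ok=T), EMIT:P1(v=0,ok=F)] out:-; in:P3
Tick 5: [PARSE:P4(v=20,ok=F), VALIDATE:P3(v=17,ok=F), TRANSFORM:-, EMIT:P2(v=5,ok=T)] out:P1(v=0); in:P4
Tick 6: [PARSE:P5(v=6,ok=F), VALIDATE:P4(v=20,ok=T), TRANSFORM:P3(v=0,ok=F), EMIT:-] out:P2(v=5); in:P5
Emitted by tick 6: ['P1', 'P2']

Answer: 2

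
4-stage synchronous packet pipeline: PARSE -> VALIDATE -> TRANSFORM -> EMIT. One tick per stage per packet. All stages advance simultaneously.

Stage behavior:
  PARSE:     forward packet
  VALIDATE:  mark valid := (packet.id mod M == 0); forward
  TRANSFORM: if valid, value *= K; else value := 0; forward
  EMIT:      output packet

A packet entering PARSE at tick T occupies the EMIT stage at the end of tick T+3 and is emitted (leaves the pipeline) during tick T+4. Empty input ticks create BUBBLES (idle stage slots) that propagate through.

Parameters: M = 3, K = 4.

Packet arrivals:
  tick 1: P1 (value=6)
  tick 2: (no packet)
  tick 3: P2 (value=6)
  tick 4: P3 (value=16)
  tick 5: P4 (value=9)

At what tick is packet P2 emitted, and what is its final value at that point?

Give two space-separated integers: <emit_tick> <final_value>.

Tick 1: [PARSE:P1(v=6,ok=F), VALIDATE:-, TRANSFORM:-, EMIT:-] out:-; in:P1
Tick 2: [PARSE:-, VALIDATE:P1(v=6,ok=F), TRANSFORM:-, EMIT:-] out:-; in:-
Tick 3: [PARSE:P2(v=6,ok=F), VALIDATE:-, TRANSFORM:P1(v=0,ok=F), EMIT:-] out:-; in:P2
Tick 4: [PARSE:P3(v=16,ok=F), VALIDATE:P2(v=6,ok=F), TRANSFORM:-, EMIT:P1(v=0,ok=F)] out:-; in:P3
Tick 5: [PARSE:P4(v=9,ok=F), VALIDATE:P3(v=16,ok=T), TRANSFORM:P2(v=0,ok=F), EMIT:-] out:P1(v=0); in:P4
Tick 6: [PARSE:-, VALIDATE:P4(v=9,ok=F), TRANSFORM:P3(v=64,ok=T), EMIT:P2(v=0,ok=F)] out:-; in:-
Tick 7: [PARSE:-, VALIDATE:-, TRANSFORM:P4(v=0,ok=F), EMIT:P3(v=64,ok=T)] out:P2(v=0); in:-
Tick 8: [PARSE:-, VALIDATE:-, TRANSFORM:-, EMIT:P4(v=0,ok=F)] out:P3(v=64); in:-
Tick 9: [PARSE:-, VALIDATE:-, TRANSFORM:-, EMIT:-] out:P4(v=0); in:-
P2: arrives tick 3, valid=False (id=2, id%3=2), emit tick 7, final value 0

Answer: 7 0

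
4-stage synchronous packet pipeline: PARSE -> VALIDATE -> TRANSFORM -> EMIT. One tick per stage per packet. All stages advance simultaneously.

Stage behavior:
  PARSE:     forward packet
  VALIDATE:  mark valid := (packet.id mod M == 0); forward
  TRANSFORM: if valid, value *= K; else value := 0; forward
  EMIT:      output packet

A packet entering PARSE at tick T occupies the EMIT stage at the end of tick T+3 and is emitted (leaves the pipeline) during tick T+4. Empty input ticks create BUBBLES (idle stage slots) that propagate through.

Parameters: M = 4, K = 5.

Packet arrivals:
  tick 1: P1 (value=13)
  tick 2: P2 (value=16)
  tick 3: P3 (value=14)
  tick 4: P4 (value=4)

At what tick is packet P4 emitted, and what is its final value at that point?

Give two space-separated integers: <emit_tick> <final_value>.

Tick 1: [PARSE:P1(v=13,ok=F), VALIDATE:-, TRANSFORM:-, EMIT:-] out:-; in:P1
Tick 2: [PARSE:P2(v=16,ok=F), VALIDATE:P1(v=13,ok=F), TRANSFORM:-, EMIT:-] out:-; in:P2
Tick 3: [PARSE:P3(v=14,ok=F), VALIDATE:P2(v=16,ok=F), TRANSFORM:P1(v=0,ok=F), EMIT:-] out:-; in:P3
Tick 4: [PARSE:P4(v=4,ok=F), VALIDATE:P3(v=14,ok=F), TRANSFORM:P2(v=0,ok=F), EMIT:P1(v=0,ok=F)] out:-; in:P4
Tick 5: [PARSE:-, VALIDATE:P4(v=4,ok=T), TRANSFORM:P3(v=0,ok=F), EMIT:P2(v=0,ok=F)] out:P1(v=0); in:-
Tick 6: [PARSE:-, VALIDATE:-, TRANSFORM:P4(v=20,ok=T), EMIT:P3(v=0,ok=F)] out:P2(v=0); in:-
Tick 7: [PARSE:-, VALIDATE:-, TRANSFORM:-, EMIT:P4(v=20,ok=T)] out:P3(v=0); in:-
Tick 8: [PARSE:-, VALIDATE:-, TRANSFORM:-, EMIT:-] out:P4(v=20); in:-
P4: arrives tick 4, valid=True (id=4, id%4=0), emit tick 8, final value 20

Answer: 8 20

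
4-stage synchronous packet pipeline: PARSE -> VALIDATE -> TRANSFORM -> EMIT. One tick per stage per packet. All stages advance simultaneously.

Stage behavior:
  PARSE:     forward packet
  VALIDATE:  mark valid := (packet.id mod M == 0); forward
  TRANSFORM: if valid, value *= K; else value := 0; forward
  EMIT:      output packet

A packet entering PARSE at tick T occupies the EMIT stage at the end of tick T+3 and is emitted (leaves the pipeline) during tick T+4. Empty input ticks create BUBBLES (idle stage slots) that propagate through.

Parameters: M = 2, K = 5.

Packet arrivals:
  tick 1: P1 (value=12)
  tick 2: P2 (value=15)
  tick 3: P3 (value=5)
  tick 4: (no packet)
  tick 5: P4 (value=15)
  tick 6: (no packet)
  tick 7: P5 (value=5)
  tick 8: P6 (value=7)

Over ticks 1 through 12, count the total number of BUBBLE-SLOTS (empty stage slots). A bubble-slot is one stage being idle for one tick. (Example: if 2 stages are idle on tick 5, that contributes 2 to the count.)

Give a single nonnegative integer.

Answer: 24

Derivation:
Tick 1: [PARSE:P1(v=12,ok=F), VALIDATE:-, TRANSFORM:-, EMIT:-] out:-; bubbles=3
Tick 2: [PARSE:P2(v=15,ok=F), VALIDATE:P1(v=12,ok=F), TRANSFORM:-, EMIT:-] out:-; bubbles=2
Tick 3: [PARSE:P3(v=5,ok=F), VALIDATE:P2(v=15,ok=T), TRANSFORM:P1(v=0,ok=F), EMIT:-] out:-; bubbles=1
Tick 4: [PARSE:-, VALIDATE:P3(v=5,ok=F), TRANSFORM:P2(v=75,ok=T), EMIT:P1(v=0,ok=F)] out:-; bubbles=1
Tick 5: [PARSE:P4(v=15,ok=F), VALIDATE:-, TRANSFORM:P3(v=0,ok=F), EMIT:P2(v=75,ok=T)] out:P1(v=0); bubbles=1
Tick 6: [PARSE:-, VALIDATE:P4(v=15,ok=T), TRANSFORM:-, EMIT:P3(v=0,ok=F)] out:P2(v=75); bubbles=2
Tick 7: [PARSE:P5(v=5,ok=F), VALIDATE:-, TRANSFORM:P4(v=75,ok=T), EMIT:-] out:P3(v=0); bubbles=2
Tick 8: [PARSE:P6(v=7,ok=F), VALIDATE:P5(v=5,ok=F), TRANSFORM:-, EMIT:P4(v=75,ok=T)] out:-; bubbles=1
Tick 9: [PARSE:-, VALIDATE:P6(v=7,ok=T), TRANSFORM:P5(v=0,ok=F), EMIT:-] out:P4(v=75); bubbles=2
Tick 10: [PARSE:-, VALIDATE:-, TRANSFORM:P6(v=35,ok=T), EMIT:P5(v=0,ok=F)] out:-; bubbles=2
Tick 11: [PARSE:-, VALIDATE:-, TRANSFORM:-, EMIT:P6(v=35,ok=T)] out:P5(v=0); bubbles=3
Tick 12: [PARSE:-, VALIDATE:-, TRANSFORM:-, EMIT:-] out:P6(v=35); bubbles=4
Total bubble-slots: 24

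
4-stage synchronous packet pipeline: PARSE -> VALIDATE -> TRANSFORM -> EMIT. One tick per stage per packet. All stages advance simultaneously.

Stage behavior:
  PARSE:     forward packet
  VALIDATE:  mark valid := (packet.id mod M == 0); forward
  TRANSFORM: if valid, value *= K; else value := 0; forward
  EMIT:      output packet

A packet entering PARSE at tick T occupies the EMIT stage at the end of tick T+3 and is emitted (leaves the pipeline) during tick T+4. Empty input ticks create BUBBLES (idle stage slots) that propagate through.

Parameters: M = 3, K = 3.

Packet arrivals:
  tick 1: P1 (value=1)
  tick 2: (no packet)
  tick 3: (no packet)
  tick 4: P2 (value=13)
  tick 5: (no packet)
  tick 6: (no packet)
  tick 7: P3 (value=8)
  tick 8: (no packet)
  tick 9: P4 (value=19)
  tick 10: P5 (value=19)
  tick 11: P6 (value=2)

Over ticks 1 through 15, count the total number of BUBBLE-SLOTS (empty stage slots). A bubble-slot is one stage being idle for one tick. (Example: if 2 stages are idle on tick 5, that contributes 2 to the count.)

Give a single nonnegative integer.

Answer: 36

Derivation:
Tick 1: [PARSE:P1(v=1,ok=F), VALIDATE:-, TRANSFORM:-, EMIT:-] out:-; bubbles=3
Tick 2: [PARSE:-, VALIDATE:P1(v=1,ok=F), TRANSFORM:-, EMIT:-] out:-; bubbles=3
Tick 3: [PARSE:-, VALIDATE:-, TRANSFORM:P1(v=0,ok=F), EMIT:-] out:-; bubbles=3
Tick 4: [PARSE:P2(v=13,ok=F), VALIDATE:-, TRANSFORM:-, EMIT:P1(v=0,ok=F)] out:-; bubbles=2
Tick 5: [PARSE:-, VALIDATE:P2(v=13,ok=F), TRANSFORM:-, EMIT:-] out:P1(v=0); bubbles=3
Tick 6: [PARSE:-, VALIDATE:-, TRANSFORM:P2(v=0,ok=F), EMIT:-] out:-; bubbles=3
Tick 7: [PARSE:P3(v=8,ok=F), VALIDATE:-, TRANSFORM:-, EMIT:P2(v=0,ok=F)] out:-; bubbles=2
Tick 8: [PARSE:-, VALIDATE:P3(v=8,ok=T), TRANSFORM:-, EMIT:-] out:P2(v=0); bubbles=3
Tick 9: [PARSE:P4(v=19,ok=F), VALIDATE:-, TRANSFORM:P3(v=24,ok=T), EMIT:-] out:-; bubbles=2
Tick 10: [PARSE:P5(v=19,ok=F), VALIDATE:P4(v=19,ok=F), TRANSFORM:-, EMIT:P3(v=24,ok=T)] out:-; bubbles=1
Tick 11: [PARSE:P6(v=2,ok=F), VALIDATE:P5(v=19,ok=F), TRANSFORM:P4(v=0,ok=F), EMIT:-] out:P3(v=24); bubbles=1
Tick 12: [PARSE:-, VALIDATE:P6(v=2,ok=T), TRANSFORM:P5(v=0,ok=F), EMIT:P4(v=0,ok=F)] out:-; bubbles=1
Tick 13: [PARSE:-, VALIDATE:-, TRANSFORM:P6(v=6,ok=T), EMIT:P5(v=0,ok=F)] out:P4(v=0); bubbles=2
Tick 14: [PARSE:-, VALIDATE:-, TRANSFORM:-, EMIT:P6(v=6,ok=T)] out:P5(v=0); bubbles=3
Tick 15: [PARSE:-, VALIDATE:-, TRANSFORM:-, EMIT:-] out:P6(v=6); bubbles=4
Total bubble-slots: 36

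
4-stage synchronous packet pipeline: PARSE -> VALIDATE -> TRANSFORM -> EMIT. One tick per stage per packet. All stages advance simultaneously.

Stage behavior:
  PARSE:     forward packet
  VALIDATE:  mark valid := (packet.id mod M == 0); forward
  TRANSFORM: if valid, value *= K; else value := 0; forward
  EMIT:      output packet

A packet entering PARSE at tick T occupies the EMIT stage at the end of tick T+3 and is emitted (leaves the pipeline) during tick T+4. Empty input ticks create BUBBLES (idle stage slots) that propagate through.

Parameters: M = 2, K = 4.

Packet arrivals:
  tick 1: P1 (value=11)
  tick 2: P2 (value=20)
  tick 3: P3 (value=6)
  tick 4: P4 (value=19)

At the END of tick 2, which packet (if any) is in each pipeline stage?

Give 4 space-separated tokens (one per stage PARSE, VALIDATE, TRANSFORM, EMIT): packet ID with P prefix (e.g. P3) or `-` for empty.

Answer: P2 P1 - -

Derivation:
Tick 1: [PARSE:P1(v=11,ok=F), VALIDATE:-, TRANSFORM:-, EMIT:-] out:-; in:P1
Tick 2: [PARSE:P2(v=20,ok=F), VALIDATE:P1(v=11,ok=F), TRANSFORM:-, EMIT:-] out:-; in:P2
At end of tick 2: ['P2', 'P1', '-', '-']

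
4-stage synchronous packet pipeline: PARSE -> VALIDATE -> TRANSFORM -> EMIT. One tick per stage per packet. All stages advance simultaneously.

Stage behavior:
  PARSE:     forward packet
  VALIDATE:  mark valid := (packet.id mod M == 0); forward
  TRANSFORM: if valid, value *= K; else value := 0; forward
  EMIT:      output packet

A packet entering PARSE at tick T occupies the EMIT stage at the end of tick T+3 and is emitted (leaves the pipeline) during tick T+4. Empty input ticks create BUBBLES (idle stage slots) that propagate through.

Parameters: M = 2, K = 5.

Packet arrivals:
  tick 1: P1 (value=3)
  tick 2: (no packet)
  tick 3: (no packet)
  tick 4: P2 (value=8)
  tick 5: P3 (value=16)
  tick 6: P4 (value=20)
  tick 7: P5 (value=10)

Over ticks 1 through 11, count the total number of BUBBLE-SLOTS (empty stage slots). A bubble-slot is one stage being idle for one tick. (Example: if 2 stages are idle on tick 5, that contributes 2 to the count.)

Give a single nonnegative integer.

Answer: 24

Derivation:
Tick 1: [PARSE:P1(v=3,ok=F), VALIDATE:-, TRANSFORM:-, EMIT:-] out:-; bubbles=3
Tick 2: [PARSE:-, VALIDATE:P1(v=3,ok=F), TRANSFORM:-, EMIT:-] out:-; bubbles=3
Tick 3: [PARSE:-, VALIDATE:-, TRANSFORM:P1(v=0,ok=F), EMIT:-] out:-; bubbles=3
Tick 4: [PARSE:P2(v=8,ok=F), VALIDATE:-, TRANSFORM:-, EMIT:P1(v=0,ok=F)] out:-; bubbles=2
Tick 5: [PARSE:P3(v=16,ok=F), VALIDATE:P2(v=8,ok=T), TRANSFORM:-, EMIT:-] out:P1(v=0); bubbles=2
Tick 6: [PARSE:P4(v=20,ok=F), VALIDATE:P3(v=16,ok=F), TRANSFORM:P2(v=40,ok=T), EMIT:-] out:-; bubbles=1
Tick 7: [PARSE:P5(v=10,ok=F), VALIDATE:P4(v=20,ok=T), TRANSFORM:P3(v=0,ok=F), EMIT:P2(v=40,ok=T)] out:-; bubbles=0
Tick 8: [PARSE:-, VALIDATE:P5(v=10,ok=F), TRANSFORM:P4(v=100,ok=T), EMIT:P3(v=0,ok=F)] out:P2(v=40); bubbles=1
Tick 9: [PARSE:-, VALIDATE:-, TRANSFORM:P5(v=0,ok=F), EMIT:P4(v=100,ok=T)] out:P3(v=0); bubbles=2
Tick 10: [PARSE:-, VALIDATE:-, TRANSFORM:-, EMIT:P5(v=0,ok=F)] out:P4(v=100); bubbles=3
Tick 11: [PARSE:-, VALIDATE:-, TRANSFORM:-, EMIT:-] out:P5(v=0); bubbles=4
Total bubble-slots: 24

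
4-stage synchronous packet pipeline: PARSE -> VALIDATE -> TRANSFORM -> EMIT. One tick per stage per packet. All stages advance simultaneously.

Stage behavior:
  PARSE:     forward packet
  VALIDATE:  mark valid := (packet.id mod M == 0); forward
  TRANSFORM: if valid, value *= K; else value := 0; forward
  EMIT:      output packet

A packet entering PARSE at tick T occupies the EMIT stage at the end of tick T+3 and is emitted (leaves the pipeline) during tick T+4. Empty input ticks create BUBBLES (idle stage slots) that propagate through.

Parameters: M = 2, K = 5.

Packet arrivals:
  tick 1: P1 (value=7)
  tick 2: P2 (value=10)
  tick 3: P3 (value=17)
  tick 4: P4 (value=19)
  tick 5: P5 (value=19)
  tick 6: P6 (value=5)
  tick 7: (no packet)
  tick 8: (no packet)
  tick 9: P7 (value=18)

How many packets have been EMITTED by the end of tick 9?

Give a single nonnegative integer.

Tick 1: [PARSE:P1(v=7,ok=F), VALIDATE:-, TRANSFORM:-, EMIT:-] out:-; in:P1
Tick 2: [PARSE:P2(v=10,ok=F), VALIDATE:P1(v=7,ok=F), TRANSFORM:-, EMIT:-] out:-; in:P2
Tick 3: [PARSE:P3(v=17,ok=F), VALIDATE:P2(v=10,ok=T), TRANSFORM:P1(v=0,ok=F), EMIT:-] out:-; in:P3
Tick 4: [PARSE:P4(v=19,ok=F), VALIDATE:P3(v=17,ok=F), TRANSFORM:P2(v=50,ok=T), EMIT:P1(v=0,ok=F)] out:-; in:P4
Tick 5: [PARSE:P5(v=19,ok=F), VALIDATE:P4(v=19,ok=T), TRANSFORM:P3(v=0,ok=F), EMIT:P2(v=50,ok=T)] out:P1(v=0); in:P5
Tick 6: [PARSE:P6(v=5,ok=F), VALIDATE:P5(v=19,ok=F), TRANSFORM:P4(v=95,ok=T), EMIT:P3(v=0,ok=F)] out:P2(v=50); in:P6
Tick 7: [PARSE:-, VALIDATE:P6(v=5,ok=T), TRANSFORM:P5(v=0,ok=F), EMIT:P4(v=95,ok=T)] out:P3(v=0); in:-
Tick 8: [PARSE:-, VALIDATE:-, TRANSFORM:P6(v=25,ok=T), EMIT:P5(v=0,ok=F)] out:P4(v=95); in:-
Tick 9: [PARSE:P7(v=18,ok=F), VALIDATE:-, TRANSFORM:-, EMIT:P6(v=25,ok=T)] out:P5(v=0); in:P7
Emitted by tick 9: ['P1', 'P2', 'P3', 'P4', 'P5']

Answer: 5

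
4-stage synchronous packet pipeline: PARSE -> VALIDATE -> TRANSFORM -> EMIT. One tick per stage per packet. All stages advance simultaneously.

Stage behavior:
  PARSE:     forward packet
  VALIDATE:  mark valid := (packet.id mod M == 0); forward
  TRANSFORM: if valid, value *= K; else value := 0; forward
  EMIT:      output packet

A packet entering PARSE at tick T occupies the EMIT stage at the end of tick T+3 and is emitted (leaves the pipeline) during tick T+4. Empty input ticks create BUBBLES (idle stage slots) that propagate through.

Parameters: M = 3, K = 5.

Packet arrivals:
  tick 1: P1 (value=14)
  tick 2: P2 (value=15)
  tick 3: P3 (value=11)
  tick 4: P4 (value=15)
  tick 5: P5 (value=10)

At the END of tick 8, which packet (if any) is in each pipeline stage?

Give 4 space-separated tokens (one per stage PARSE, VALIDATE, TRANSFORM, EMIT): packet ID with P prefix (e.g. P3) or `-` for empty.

Tick 1: [PARSE:P1(v=14,ok=F), VALIDATE:-, TRANSFORM:-, EMIT:-] out:-; in:P1
Tick 2: [PARSE:P2(v=15,ok=F), VALIDATE:P1(v=14,ok=F), TRANSFORM:-, EMIT:-] out:-; in:P2
Tick 3: [PARSE:P3(v=11,ok=F), VALIDATE:P2(v=15,ok=F), TRANSFORM:P1(v=0,ok=F), EMIT:-] out:-; in:P3
Tick 4: [PARSE:P4(v=15,ok=F), VALIDATE:P3(v=11,ok=T), TRANSFORM:P2(v=0,ok=F), EMIT:P1(v=0,ok=F)] out:-; in:P4
Tick 5: [PARSE:P5(v=10,ok=F), VALIDATE:P4(v=15,ok=F), TRANSFORM:P3(v=55,ok=T), EMIT:P2(v=0,ok=F)] out:P1(v=0); in:P5
Tick 6: [PARSE:-, VALIDATE:P5(v=10,ok=F), TRANSFORM:P4(v=0,ok=F), EMIT:P3(v=55,ok=T)] out:P2(v=0); in:-
Tick 7: [PARSE:-, VALIDATE:-, TRANSFORM:P5(v=0,ok=F), EMIT:P4(v=0,ok=F)] out:P3(v=55); in:-
Tick 8: [PARSE:-, VALIDATE:-, TRANSFORM:-, EMIT:P5(v=0,ok=F)] out:P4(v=0); in:-
At end of tick 8: ['-', '-', '-', 'P5']

Answer: - - - P5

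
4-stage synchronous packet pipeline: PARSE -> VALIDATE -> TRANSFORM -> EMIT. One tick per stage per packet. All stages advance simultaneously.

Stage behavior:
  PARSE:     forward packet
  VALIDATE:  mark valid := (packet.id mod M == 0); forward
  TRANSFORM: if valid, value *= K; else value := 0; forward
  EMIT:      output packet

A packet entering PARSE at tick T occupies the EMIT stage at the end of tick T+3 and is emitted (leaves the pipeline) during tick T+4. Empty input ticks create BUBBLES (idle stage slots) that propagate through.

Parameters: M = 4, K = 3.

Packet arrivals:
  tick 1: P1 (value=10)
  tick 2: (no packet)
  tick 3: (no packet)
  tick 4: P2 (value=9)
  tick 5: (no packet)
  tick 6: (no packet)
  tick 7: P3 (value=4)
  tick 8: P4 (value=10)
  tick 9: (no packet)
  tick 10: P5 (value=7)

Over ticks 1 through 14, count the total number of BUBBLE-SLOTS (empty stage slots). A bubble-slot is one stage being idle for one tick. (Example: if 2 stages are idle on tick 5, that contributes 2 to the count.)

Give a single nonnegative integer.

Tick 1: [PARSE:P1(v=10,ok=F), VALIDATE:-, TRANSFORM:-, EMIT:-] out:-; bubbles=3
Tick 2: [PARSE:-, VALIDATE:P1(v=10,ok=F), TRANSFORM:-, EMIT:-] out:-; bubbles=3
Tick 3: [PARSE:-, VALIDATE:-, TRANSFORM:P1(v=0,ok=F), EMIT:-] out:-; bubbles=3
Tick 4: [PARSE:P2(v=9,ok=F), VALIDATE:-, TRANSFORM:-, EMIT:P1(v=0,ok=F)] out:-; bubbles=2
Tick 5: [PARSE:-, VALIDATE:P2(v=9,ok=F), TRANSFORM:-, EMIT:-] out:P1(v=0); bubbles=3
Tick 6: [PARSE:-, VALIDATE:-, TRANSFORM:P2(v=0,ok=F), EMIT:-] out:-; bubbles=3
Tick 7: [PARSE:P3(v=4,ok=F), VALIDATE:-, TRANSFORM:-, EMIT:P2(v=0,ok=F)] out:-; bubbles=2
Tick 8: [PARSE:P4(v=10,ok=F), VALIDATE:P3(v=4,ok=F), TRANSFORM:-, EMIT:-] out:P2(v=0); bubbles=2
Tick 9: [PARSE:-, VALIDATE:P4(v=10,ok=T), TRANSFORM:P3(v=0,ok=F), EMIT:-] out:-; bubbles=2
Tick 10: [PARSE:P5(v=7,ok=F), VALIDATE:-, TRANSFORM:P4(v=30,ok=T), EMIT:P3(v=0,ok=F)] out:-; bubbles=1
Tick 11: [PARSE:-, VALIDATE:P5(v=7,ok=F), TRANSFORM:-, EMIT:P4(v=30,ok=T)] out:P3(v=0); bubbles=2
Tick 12: [PARSE:-, VALIDATE:-, TRANSFORM:P5(v=0,ok=F), EMIT:-] out:P4(v=30); bubbles=3
Tick 13: [PARSE:-, VALIDATE:-, TRANSFORM:-, EMIT:P5(v=0,ok=F)] out:-; bubbles=3
Tick 14: [PARSE:-, VALIDATE:-, TRANSFORM:-, EMIT:-] out:P5(v=0); bubbles=4
Total bubble-slots: 36

Answer: 36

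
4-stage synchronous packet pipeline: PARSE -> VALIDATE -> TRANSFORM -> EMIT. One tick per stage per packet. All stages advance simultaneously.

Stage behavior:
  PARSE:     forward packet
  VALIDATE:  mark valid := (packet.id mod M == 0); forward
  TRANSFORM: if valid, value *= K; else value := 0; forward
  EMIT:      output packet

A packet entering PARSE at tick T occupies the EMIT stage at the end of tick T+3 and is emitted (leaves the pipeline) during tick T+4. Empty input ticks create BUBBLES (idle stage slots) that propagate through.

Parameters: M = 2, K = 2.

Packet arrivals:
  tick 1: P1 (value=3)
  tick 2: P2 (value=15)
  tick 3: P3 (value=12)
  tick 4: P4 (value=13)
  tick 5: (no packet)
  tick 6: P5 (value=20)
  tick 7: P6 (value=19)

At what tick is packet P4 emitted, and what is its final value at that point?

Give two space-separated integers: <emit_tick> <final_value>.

Tick 1: [PARSE:P1(v=3,ok=F), VALIDATE:-, TRANSFORM:-, EMIT:-] out:-; in:P1
Tick 2: [PARSE:P2(v=15,ok=F), VALIDATE:P1(v=3,ok=F), TRANSFORM:-, EMIT:-] out:-; in:P2
Tick 3: [PARSE:P3(v=12,ok=F), VALIDATE:P2(v=15,ok=T), TRANSFORM:P1(v=0,ok=F), EMIT:-] out:-; in:P3
Tick 4: [PARSE:P4(v=13,ok=F), VALIDATE:P3(v=12,ok=F), TRANSFORM:P2(v=30,ok=T), EMIT:P1(v=0,ok=F)] out:-; in:P4
Tick 5: [PARSE:-, VALIDATE:P4(v=13,ok=T), TRANSFORM:P3(v=0,ok=F), EMIT:P2(v=30,ok=T)] out:P1(v=0); in:-
Tick 6: [PARSE:P5(v=20,ok=F), VALIDATE:-, TRANSFORM:P4(v=26,ok=T), EMIT:P3(v=0,ok=F)] out:P2(v=30); in:P5
Tick 7: [PARSE:P6(v=19,ok=F), VALIDATE:P5(v=20,ok=F), TRANSFORM:-, EMIT:P4(v=26,ok=T)] out:P3(v=0); in:P6
Tick 8: [PARSE:-, VALIDATE:P6(v=19,ok=T), TRANSFORM:P5(v=0,ok=F), EMIT:-] out:P4(v=26); in:-
Tick 9: [PARSE:-, VALIDATE:-, TRANSFORM:P6(v=38,ok=T), EMIT:P5(v=0,ok=F)] out:-; in:-
Tick 10: [PARSE:-, VALIDATE:-, TRANSFORM:-, EMIT:P6(v=38,ok=T)] out:P5(v=0); in:-
Tick 11: [PARSE:-, VALIDATE:-, TRANSFORM:-, EMIT:-] out:P6(v=38); in:-
P4: arrives tick 4, valid=True (id=4, id%2=0), emit tick 8, final value 26

Answer: 8 26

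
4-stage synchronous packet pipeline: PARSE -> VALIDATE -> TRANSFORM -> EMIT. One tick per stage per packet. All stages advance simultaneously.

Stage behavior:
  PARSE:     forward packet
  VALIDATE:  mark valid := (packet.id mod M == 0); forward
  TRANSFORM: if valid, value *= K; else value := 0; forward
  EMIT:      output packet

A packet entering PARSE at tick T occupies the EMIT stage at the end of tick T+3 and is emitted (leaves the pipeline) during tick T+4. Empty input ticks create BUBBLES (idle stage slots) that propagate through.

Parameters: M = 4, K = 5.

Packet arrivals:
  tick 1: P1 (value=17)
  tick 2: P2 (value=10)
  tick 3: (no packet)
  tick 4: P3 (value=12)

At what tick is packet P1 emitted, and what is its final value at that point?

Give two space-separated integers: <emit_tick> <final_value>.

Answer: 5 0

Derivation:
Tick 1: [PARSE:P1(v=17,ok=F), VALIDATE:-, TRANSFORM:-, EMIT:-] out:-; in:P1
Tick 2: [PARSE:P2(v=10,ok=F), VALIDATE:P1(v=17,ok=F), TRANSFORM:-, EMIT:-] out:-; in:P2
Tick 3: [PARSE:-, VALIDATE:P2(v=10,ok=F), TRANSFORM:P1(v=0,ok=F), EMIT:-] out:-; in:-
Tick 4: [PARSE:P3(v=12,ok=F), VALIDATE:-, TRANSFORM:P2(v=0,ok=F), EMIT:P1(v=0,ok=F)] out:-; in:P3
Tick 5: [PARSE:-, VALIDATE:P3(v=12,ok=F), TRANSFORM:-, EMIT:P2(v=0,ok=F)] out:P1(v=0); in:-
Tick 6: [PARSE:-, VALIDATE:-, TRANSFORM:P3(v=0,ok=F), EMIT:-] out:P2(v=0); in:-
Tick 7: [PARSE:-, VALIDATE:-, TRANSFORM:-, EMIT:P3(v=0,ok=F)] out:-; in:-
Tick 8: [PARSE:-, VALIDATE:-, TRANSFORM:-, EMIT:-] out:P3(v=0); in:-
P1: arrives tick 1, valid=False (id=1, id%4=1), emit tick 5, final value 0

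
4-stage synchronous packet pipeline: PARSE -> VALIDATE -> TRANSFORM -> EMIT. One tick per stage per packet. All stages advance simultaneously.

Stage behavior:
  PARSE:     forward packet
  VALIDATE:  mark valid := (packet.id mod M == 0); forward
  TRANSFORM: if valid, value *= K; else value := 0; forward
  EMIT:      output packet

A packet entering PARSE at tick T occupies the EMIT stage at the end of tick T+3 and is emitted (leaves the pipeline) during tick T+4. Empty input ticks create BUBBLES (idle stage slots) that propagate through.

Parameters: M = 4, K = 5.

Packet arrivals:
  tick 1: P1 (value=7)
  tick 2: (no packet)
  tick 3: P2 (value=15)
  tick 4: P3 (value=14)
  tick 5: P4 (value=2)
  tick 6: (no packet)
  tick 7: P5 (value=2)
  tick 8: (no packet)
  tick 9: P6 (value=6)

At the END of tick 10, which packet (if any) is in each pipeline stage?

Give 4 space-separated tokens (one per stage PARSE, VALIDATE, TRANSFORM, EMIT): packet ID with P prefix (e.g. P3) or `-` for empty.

Answer: - P6 - P5

Derivation:
Tick 1: [PARSE:P1(v=7,ok=F), VALIDATE:-, TRANSFORM:-, EMIT:-] out:-; in:P1
Tick 2: [PARSE:-, VALIDATE:P1(v=7,ok=F), TRANSFORM:-, EMIT:-] out:-; in:-
Tick 3: [PARSE:P2(v=15,ok=F), VALIDATE:-, TRANSFORM:P1(v=0,ok=F), EMIT:-] out:-; in:P2
Tick 4: [PARSE:P3(v=14,ok=F), VALIDATE:P2(v=15,ok=F), TRANSFORM:-, EMIT:P1(v=0,ok=F)] out:-; in:P3
Tick 5: [PARSE:P4(v=2,ok=F), VALIDATE:P3(v=14,ok=F), TRANSFORM:P2(v=0,ok=F), EMIT:-] out:P1(v=0); in:P4
Tick 6: [PARSE:-, VALIDATE:P4(v=2,ok=T), TRANSFORM:P3(v=0,ok=F), EMIT:P2(v=0,ok=F)] out:-; in:-
Tick 7: [PARSE:P5(v=2,ok=F), VALIDATE:-, TRANSFORM:P4(v=10,ok=T), EMIT:P3(v=0,ok=F)] out:P2(v=0); in:P5
Tick 8: [PARSE:-, VALIDATE:P5(v=2,ok=F), TRANSFORM:-, EMIT:P4(v=10,ok=T)] out:P3(v=0); in:-
Tick 9: [PARSE:P6(v=6,ok=F), VALIDATE:-, TRANSFORM:P5(v=0,ok=F), EMIT:-] out:P4(v=10); in:P6
Tick 10: [PARSE:-, VALIDATE:P6(v=6,ok=F), TRANSFORM:-, EMIT:P5(v=0,ok=F)] out:-; in:-
At end of tick 10: ['-', 'P6', '-', 'P5']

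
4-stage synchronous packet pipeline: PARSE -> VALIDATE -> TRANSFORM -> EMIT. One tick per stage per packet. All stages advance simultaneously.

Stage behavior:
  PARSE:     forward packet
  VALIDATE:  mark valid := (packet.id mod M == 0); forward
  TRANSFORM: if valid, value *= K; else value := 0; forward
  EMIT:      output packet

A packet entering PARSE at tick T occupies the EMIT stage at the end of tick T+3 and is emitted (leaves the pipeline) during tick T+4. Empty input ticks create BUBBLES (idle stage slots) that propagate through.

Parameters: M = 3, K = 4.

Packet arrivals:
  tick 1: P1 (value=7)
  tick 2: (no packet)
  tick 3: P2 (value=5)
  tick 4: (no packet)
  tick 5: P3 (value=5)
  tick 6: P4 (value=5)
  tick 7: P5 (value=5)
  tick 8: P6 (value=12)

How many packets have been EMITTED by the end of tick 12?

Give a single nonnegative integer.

Answer: 6

Derivation:
Tick 1: [PARSE:P1(v=7,ok=F), VALIDATE:-, TRANSFORM:-, EMIT:-] out:-; in:P1
Tick 2: [PARSE:-, VALIDATE:P1(v=7,ok=F), TRANSFORM:-, EMIT:-] out:-; in:-
Tick 3: [PARSE:P2(v=5,ok=F), VALIDATE:-, TRANSFORM:P1(v=0,ok=F), EMIT:-] out:-; in:P2
Tick 4: [PARSE:-, VALIDATE:P2(v=5,ok=F), TRANSFORM:-, EMIT:P1(v=0,ok=F)] out:-; in:-
Tick 5: [PARSE:P3(v=5,ok=F), VALIDATE:-, TRANSFORM:P2(v=0,ok=F), EMIT:-] out:P1(v=0); in:P3
Tick 6: [PARSE:P4(v=5,ok=F), VALIDATE:P3(v=5,ok=T), TRANSFORM:-, EMIT:P2(v=0,ok=F)] out:-; in:P4
Tick 7: [PARSE:P5(v=5,ok=F), VALIDATE:P4(v=5,ok=F), TRANSFORM:P3(v=20,ok=T), EMIT:-] out:P2(v=0); in:P5
Tick 8: [PARSE:P6(v=12,ok=F), VALIDATE:P5(v=5,ok=F), TRANSFORM:P4(v=0,ok=F), EMIT:P3(v=20,ok=T)] out:-; in:P6
Tick 9: [PARSE:-, VALIDATE:P6(v=12,ok=T), TRANSFORM:P5(v=0,ok=F), EMIT:P4(v=0,ok=F)] out:P3(v=20); in:-
Tick 10: [PARSE:-, VALIDATE:-, TRANSFORM:P6(v=48,ok=T), EMIT:P5(v=0,ok=F)] out:P4(v=0); in:-
Tick 11: [PARSE:-, VALIDATE:-, TRANSFORM:-, EMIT:P6(v=48,ok=T)] out:P5(v=0); in:-
Tick 12: [PARSE:-, VALIDATE:-, TRANSFORM:-, EMIT:-] out:P6(v=48); in:-
Emitted by tick 12: ['P1', 'P2', 'P3', 'P4', 'P5', 'P6']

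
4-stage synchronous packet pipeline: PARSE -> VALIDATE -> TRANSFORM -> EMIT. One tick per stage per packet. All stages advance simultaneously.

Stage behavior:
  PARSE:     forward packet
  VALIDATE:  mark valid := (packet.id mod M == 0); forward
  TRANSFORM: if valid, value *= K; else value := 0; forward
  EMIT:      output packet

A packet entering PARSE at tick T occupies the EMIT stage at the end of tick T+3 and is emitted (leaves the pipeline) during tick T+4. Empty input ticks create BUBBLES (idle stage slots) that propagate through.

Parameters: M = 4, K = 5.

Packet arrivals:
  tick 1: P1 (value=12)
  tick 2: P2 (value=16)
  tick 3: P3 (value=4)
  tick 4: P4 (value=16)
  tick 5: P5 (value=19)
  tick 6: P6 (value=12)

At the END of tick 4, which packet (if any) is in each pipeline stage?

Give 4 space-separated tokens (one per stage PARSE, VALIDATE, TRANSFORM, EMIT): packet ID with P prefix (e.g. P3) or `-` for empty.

Answer: P4 P3 P2 P1

Derivation:
Tick 1: [PARSE:P1(v=12,ok=F), VALIDATE:-, TRANSFORM:-, EMIT:-] out:-; in:P1
Tick 2: [PARSE:P2(v=16,ok=F), VALIDATE:P1(v=12,ok=F), TRANSFORM:-, EMIT:-] out:-; in:P2
Tick 3: [PARSE:P3(v=4,ok=F), VALIDATE:P2(v=16,ok=F), TRANSFORM:P1(v=0,ok=F), EMIT:-] out:-; in:P3
Tick 4: [PARSE:P4(v=16,ok=F), VALIDATE:P3(v=4,ok=F), TRANSFORM:P2(v=0,ok=F), EMIT:P1(v=0,ok=F)] out:-; in:P4
At end of tick 4: ['P4', 'P3', 'P2', 'P1']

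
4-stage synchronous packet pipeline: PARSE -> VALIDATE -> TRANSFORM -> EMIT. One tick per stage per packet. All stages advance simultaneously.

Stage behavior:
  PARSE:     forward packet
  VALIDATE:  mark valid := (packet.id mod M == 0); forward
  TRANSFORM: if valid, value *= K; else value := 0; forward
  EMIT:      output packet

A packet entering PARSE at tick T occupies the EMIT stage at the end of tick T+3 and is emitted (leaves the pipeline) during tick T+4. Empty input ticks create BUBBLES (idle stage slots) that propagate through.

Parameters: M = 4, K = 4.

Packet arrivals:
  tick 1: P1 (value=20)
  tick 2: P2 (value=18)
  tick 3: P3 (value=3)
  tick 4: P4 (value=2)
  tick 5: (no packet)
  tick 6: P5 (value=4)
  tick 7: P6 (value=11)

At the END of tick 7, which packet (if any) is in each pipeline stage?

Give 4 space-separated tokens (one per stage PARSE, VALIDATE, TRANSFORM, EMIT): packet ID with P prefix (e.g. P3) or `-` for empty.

Answer: P6 P5 - P4

Derivation:
Tick 1: [PARSE:P1(v=20,ok=F), VALIDATE:-, TRANSFORM:-, EMIT:-] out:-; in:P1
Tick 2: [PARSE:P2(v=18,ok=F), VALIDATE:P1(v=20,ok=F), TRANSFORM:-, EMIT:-] out:-; in:P2
Tick 3: [PARSE:P3(v=3,ok=F), VALIDATE:P2(v=18,ok=F), TRANSFORM:P1(v=0,ok=F), EMIT:-] out:-; in:P3
Tick 4: [PARSE:P4(v=2,ok=F), VALIDATE:P3(v=3,ok=F), TRANSFORM:P2(v=0,ok=F), EMIT:P1(v=0,ok=F)] out:-; in:P4
Tick 5: [PARSE:-, VALIDATE:P4(v=2,ok=T), TRANSFORM:P3(v=0,ok=F), EMIT:P2(v=0,ok=F)] out:P1(v=0); in:-
Tick 6: [PARSE:P5(v=4,ok=F), VALIDATE:-, TRANSFORM:P4(v=8,ok=T), EMIT:P3(v=0,ok=F)] out:P2(v=0); in:P5
Tick 7: [PARSE:P6(v=11,ok=F), VALIDATE:P5(v=4,ok=F), TRANSFORM:-, EMIT:P4(v=8,ok=T)] out:P3(v=0); in:P6
At end of tick 7: ['P6', 'P5', '-', 'P4']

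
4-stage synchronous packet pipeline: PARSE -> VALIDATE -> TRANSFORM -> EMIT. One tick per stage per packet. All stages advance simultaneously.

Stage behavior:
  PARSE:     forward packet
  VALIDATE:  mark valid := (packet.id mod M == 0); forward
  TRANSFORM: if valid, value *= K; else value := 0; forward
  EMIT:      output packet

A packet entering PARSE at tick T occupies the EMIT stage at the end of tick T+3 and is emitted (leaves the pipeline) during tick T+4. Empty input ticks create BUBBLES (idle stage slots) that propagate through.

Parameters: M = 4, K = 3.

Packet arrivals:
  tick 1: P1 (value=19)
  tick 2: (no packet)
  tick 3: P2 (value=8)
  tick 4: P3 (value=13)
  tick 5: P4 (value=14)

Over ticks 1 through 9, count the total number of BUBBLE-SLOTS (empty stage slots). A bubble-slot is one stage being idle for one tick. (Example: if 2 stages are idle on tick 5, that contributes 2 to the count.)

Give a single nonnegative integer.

Tick 1: [PARSE:P1(v=19,ok=F), VALIDATE:-, TRANSFORM:-, EMIT:-] out:-; bubbles=3
Tick 2: [PARSE:-, VALIDATE:P1(v=19,ok=F), TRANSFORM:-, EMIT:-] out:-; bubbles=3
Tick 3: [PARSE:P2(v=8,ok=F), VALIDATE:-, TRANSFORM:P1(v=0,ok=F), EMIT:-] out:-; bubbles=2
Tick 4: [PARSE:P3(v=13,ok=F), VALIDATE:P2(v=8,ok=F), TRANSFORM:-, EMIT:P1(v=0,ok=F)] out:-; bubbles=1
Tick 5: [PARSE:P4(v=14,ok=F), VALIDATE:P3(v=13,ok=F), TRANSFORM:P2(v=0,ok=F), EMIT:-] out:P1(v=0); bubbles=1
Tick 6: [PARSE:-, VALIDATE:P4(v=14,ok=T), TRANSFORM:P3(v=0,ok=F), EMIT:P2(v=0,ok=F)] out:-; bubbles=1
Tick 7: [PARSE:-, VALIDATE:-, TRANSFORM:P4(v=42,ok=T), EMIT:P3(v=0,ok=F)] out:P2(v=0); bubbles=2
Tick 8: [PARSE:-, VALIDATE:-, TRANSFORM:-, EMIT:P4(v=42,ok=T)] out:P3(v=0); bubbles=3
Tick 9: [PARSE:-, VALIDATE:-, TRANSFORM:-, EMIT:-] out:P4(v=42); bubbles=4
Total bubble-slots: 20

Answer: 20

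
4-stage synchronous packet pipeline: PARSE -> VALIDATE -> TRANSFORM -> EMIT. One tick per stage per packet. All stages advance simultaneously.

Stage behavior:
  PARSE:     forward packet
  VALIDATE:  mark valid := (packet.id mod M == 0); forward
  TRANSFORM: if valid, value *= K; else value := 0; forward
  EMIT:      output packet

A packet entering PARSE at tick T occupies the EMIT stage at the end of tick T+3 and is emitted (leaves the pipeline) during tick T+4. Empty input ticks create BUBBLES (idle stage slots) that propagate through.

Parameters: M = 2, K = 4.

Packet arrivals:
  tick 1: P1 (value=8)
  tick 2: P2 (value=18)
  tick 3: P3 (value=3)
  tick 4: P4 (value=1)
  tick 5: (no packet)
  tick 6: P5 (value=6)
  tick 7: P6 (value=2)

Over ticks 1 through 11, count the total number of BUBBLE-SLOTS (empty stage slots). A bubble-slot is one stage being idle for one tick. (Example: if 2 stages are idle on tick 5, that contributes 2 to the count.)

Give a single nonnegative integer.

Tick 1: [PARSE:P1(v=8,ok=F), VALIDATE:-, TRANSFORM:-, EMIT:-] out:-; bubbles=3
Tick 2: [PARSE:P2(v=18,ok=F), VALIDATE:P1(v=8,ok=F), TRANSFORM:-, EMIT:-] out:-; bubbles=2
Tick 3: [PARSE:P3(v=3,ok=F), VALIDATE:P2(v=18,ok=T), TRANSFORM:P1(v=0,ok=F), EMIT:-] out:-; bubbles=1
Tick 4: [PARSE:P4(v=1,ok=F), VALIDATE:P3(v=3,ok=F), TRANSFORM:P2(v=72,ok=T), EMIT:P1(v=0,ok=F)] out:-; bubbles=0
Tick 5: [PARSE:-, VALIDATE:P4(v=1,ok=T), TRANSFORM:P3(v=0,ok=F), EMIT:P2(v=72,ok=T)] out:P1(v=0); bubbles=1
Tick 6: [PARSE:P5(v=6,ok=F), VALIDATE:-, TRANSFORM:P4(v=4,ok=T), EMIT:P3(v=0,ok=F)] out:P2(v=72); bubbles=1
Tick 7: [PARSE:P6(v=2,ok=F), VALIDATE:P5(v=6,ok=F), TRANSFORM:-, EMIT:P4(v=4,ok=T)] out:P3(v=0); bubbles=1
Tick 8: [PARSE:-, VALIDATE:P6(v=2,ok=T), TRANSFORM:P5(v=0,ok=F), EMIT:-] out:P4(v=4); bubbles=2
Tick 9: [PARSE:-, VALIDATE:-, TRANSFORM:P6(v=8,ok=T), EMIT:P5(v=0,ok=F)] out:-; bubbles=2
Tick 10: [PARSE:-, VALIDATE:-, TRANSFORM:-, EMIT:P6(v=8,ok=T)] out:P5(v=0); bubbles=3
Tick 11: [PARSE:-, VALIDATE:-, TRANSFORM:-, EMIT:-] out:P6(v=8); bubbles=4
Total bubble-slots: 20

Answer: 20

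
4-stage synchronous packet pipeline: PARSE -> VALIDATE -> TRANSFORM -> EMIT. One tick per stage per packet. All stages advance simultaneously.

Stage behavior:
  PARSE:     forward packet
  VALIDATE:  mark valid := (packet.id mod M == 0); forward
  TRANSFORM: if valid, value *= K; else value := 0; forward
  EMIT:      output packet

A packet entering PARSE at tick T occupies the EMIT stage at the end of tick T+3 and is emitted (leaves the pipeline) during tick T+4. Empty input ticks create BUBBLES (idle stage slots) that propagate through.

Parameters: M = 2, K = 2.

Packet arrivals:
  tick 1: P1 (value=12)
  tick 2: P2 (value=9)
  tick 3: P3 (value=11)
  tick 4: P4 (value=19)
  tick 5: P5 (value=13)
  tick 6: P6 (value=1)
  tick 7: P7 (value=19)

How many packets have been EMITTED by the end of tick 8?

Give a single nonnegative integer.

Tick 1: [PARSE:P1(v=12,ok=F), VALIDATE:-, TRANSFORM:-, EMIT:-] out:-; in:P1
Tick 2: [PARSE:P2(v=9,ok=F), VALIDATE:P1(v=12,ok=F), TRANSFORM:-, EMIT:-] out:-; in:P2
Tick 3: [PARSE:P3(v=11,ok=F), VALIDATE:P2(v=9,ok=T), TRANSFORM:P1(v=0,ok=F), EMIT:-] out:-; in:P3
Tick 4: [PARSE:P4(v=19,ok=F), VALIDATE:P3(v=11,ok=F), TRANSFORM:P2(v=18,ok=T), EMIT:P1(v=0,ok=F)] out:-; in:P4
Tick 5: [PARSE:P5(v=13,ok=F), VALIDATE:P4(v=19,ok=T), TRANSFORM:P3(v=0,ok=F), EMIT:P2(v=18,ok=T)] out:P1(v=0); in:P5
Tick 6: [PARSE:P6(v=1,ok=F), VALIDATE:P5(v=13,ok=F), TRANSFORM:P4(v=38,ok=T), EMIT:P3(v=0,ok=F)] out:P2(v=18); in:P6
Tick 7: [PARSE:P7(v=19,ok=F), VALIDATE:P6(v=1,ok=T), TRANSFORM:P5(v=0,ok=F), EMIT:P4(v=38,ok=T)] out:P3(v=0); in:P7
Tick 8: [PARSE:-, VALIDATE:P7(v=19,ok=F), TRANSFORM:P6(v=2,ok=T), EMIT:P5(v=0,ok=F)] out:P4(v=38); in:-
Emitted by tick 8: ['P1', 'P2', 'P3', 'P4']

Answer: 4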